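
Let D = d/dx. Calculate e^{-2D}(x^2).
x^{2} - 4 x + 4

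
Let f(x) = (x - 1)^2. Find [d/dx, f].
2 x - 2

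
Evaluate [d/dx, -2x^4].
- 8 x^{3}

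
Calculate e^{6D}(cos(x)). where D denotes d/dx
\cos{\left(x + 6 \right)}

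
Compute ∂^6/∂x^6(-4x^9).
- 241920 x^{3}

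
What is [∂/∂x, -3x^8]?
- 24 x^{7}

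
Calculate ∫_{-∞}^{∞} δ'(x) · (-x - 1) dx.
1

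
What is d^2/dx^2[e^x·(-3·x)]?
3 \left(- x - 2\right) e^{x}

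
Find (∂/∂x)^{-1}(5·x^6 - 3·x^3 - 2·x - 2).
\frac{5 x^{7}}{7} - \frac{3 x^{4}}{4} - x^{2} - 2 x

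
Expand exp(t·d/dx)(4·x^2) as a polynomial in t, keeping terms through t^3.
4 t^{2} + 8 t x + 4 x^{2}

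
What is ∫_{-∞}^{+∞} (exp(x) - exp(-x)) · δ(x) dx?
0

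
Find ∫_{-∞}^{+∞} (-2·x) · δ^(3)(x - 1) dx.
0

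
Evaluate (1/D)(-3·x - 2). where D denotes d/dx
- \frac{3 x^{2}}{2} - 2 x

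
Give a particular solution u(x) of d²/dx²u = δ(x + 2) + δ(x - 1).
\frac{|x + 2|}{2} + \frac{|x - 1|}{2}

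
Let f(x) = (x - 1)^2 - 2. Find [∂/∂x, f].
2 x - 2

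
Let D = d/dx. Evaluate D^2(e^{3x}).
9 e^{3 x}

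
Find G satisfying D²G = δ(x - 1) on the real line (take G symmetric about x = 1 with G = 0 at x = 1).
\frac{|x - 1|}{2}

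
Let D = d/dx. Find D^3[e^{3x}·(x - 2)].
27 \left(x - 1\right) e^{3 x}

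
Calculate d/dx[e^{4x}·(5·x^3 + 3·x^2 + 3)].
\left(20 x^{3} + 27 x^{2} + 6 x + 12\right) e^{4 x}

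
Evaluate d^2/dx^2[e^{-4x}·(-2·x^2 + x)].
4 \left(- 8 x^{2} + 12 x - 3\right) e^{- 4 x}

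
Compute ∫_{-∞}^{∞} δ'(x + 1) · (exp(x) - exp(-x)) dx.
- 2 \cosh{\left(1 \right)}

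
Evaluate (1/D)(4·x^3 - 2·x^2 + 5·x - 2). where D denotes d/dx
x^{4} - \frac{2 x^{3}}{3} + \frac{5 x^{2}}{2} - 2 x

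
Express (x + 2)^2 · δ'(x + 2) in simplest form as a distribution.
0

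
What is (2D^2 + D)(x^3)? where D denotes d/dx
3 x \left(x + 4\right)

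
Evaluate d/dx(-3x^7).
- 21 x^{6}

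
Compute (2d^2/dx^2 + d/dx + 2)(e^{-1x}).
3 e^{- x}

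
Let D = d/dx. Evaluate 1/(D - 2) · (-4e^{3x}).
- 4 e^{3 x}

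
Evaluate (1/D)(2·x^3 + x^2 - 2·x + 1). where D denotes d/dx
\frac{x^{4}}{2} + \frac{x^{3}}{3} - x^{2} + x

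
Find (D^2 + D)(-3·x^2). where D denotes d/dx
- 6 x - 6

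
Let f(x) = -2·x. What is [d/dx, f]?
-2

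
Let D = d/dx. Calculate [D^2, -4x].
-8D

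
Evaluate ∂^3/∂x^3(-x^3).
-6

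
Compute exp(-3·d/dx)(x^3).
x^{3} - 9 x^{2} + 27 x - 27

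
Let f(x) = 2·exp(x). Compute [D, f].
2 e^{x}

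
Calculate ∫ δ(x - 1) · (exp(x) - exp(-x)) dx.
2 \sinh{\left(1 \right)}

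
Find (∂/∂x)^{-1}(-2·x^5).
- \frac{x^{6}}{3}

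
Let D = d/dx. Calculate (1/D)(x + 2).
\frac{x^{2}}{2} + 2 x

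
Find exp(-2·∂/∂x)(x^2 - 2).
x^{2} - 4 x + 2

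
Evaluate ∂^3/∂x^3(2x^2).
0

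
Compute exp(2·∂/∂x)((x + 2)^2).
x^{2} + 8 x + 16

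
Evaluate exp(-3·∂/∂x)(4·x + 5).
4 x - 7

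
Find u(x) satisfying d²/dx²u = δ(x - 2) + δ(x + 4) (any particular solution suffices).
\frac{|x - 2|}{2} + \frac{|x + 4|}{2}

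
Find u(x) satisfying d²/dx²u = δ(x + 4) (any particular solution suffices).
\frac{|x + 4|}{2}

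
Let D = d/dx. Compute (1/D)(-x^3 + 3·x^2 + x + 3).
- \frac{x^{4}}{4} + x^{3} + \frac{x^{2}}{2} + 3 x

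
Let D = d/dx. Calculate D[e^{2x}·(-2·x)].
\left(- 4 x - 2\right) e^{2 x}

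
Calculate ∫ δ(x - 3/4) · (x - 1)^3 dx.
- \frac{1}{64}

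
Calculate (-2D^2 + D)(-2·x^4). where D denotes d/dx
8 x^{2} \left(6 - x\right)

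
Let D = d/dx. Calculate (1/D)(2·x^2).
\frac{2 x^{3}}{3}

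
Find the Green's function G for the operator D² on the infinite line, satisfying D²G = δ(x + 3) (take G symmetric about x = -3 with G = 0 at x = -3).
\frac{|x + 3|}{2}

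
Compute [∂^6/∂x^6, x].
6\frac{d^{5}}{dx^{5}}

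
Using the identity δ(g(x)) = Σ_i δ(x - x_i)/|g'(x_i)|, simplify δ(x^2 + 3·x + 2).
\frac{\delta(x + 1) + \delta(x + 2)}{1}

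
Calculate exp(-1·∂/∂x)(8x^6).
8 x^{6} - 48 x^{5} + 120 x^{4} - 160 x^{3} + 120 x^{2} - 48 x + 8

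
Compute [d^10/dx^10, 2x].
20\frac{d^{9}}{dx^{9}}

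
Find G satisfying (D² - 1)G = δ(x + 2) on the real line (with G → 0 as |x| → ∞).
-\frac{e^{-|x + 2|}}{2}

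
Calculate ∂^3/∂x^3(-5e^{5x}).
- 625 e^{5 x}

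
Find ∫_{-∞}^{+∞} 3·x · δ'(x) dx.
-3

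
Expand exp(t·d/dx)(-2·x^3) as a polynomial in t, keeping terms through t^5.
- 2 t^{3} - 6 t^{2} x - 6 t x^{2} - 2 x^{3}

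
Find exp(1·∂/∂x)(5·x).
5 x + 5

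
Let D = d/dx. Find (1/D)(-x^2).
- \frac{x^{3}}{3}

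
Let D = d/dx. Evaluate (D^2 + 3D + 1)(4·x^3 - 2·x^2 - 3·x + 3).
4 x^{3} + 34 x^{2} + 9 x - 10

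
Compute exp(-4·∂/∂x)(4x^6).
4 x^{6} - 96 x^{5} + 960 x^{4} - 5120 x^{3} + 15360 x^{2} - 24576 x + 16384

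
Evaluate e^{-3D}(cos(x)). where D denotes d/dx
\cos{\left(x - 3 \right)}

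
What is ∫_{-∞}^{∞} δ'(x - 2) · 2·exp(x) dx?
- 2 e^{2}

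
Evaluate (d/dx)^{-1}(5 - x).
- \frac{x^{2}}{2} + 5 x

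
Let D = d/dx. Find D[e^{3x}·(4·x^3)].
12 x^{2} \left(x + 1\right) e^{3 x}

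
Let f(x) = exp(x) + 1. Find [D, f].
e^{x}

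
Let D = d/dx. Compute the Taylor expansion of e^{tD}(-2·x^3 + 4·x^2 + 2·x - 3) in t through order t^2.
t^{2} \left(4 - 6 x\right) + 2 t \left(- 3 x^{2} + 4 x + 1\right) - 2 x^{3} + 4 x^{2} + 2 x - 3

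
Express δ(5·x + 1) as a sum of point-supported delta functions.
\frac{\delta(x + 1/5)}{5}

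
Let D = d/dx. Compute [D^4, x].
4D^{3}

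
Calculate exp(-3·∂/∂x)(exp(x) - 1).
e^{x - 3} - 1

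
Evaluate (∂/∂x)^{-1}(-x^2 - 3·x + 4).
- \frac{x^{3}}{3} - \frac{3 x^{2}}{2} + 4 x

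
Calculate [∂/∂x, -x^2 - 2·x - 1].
- 2 x - 2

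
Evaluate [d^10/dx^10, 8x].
80\frac{d^{9}}{dx^{9}}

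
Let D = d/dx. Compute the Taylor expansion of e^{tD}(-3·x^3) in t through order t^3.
- 3 t^{3} - 9 t^{2} x - 9 t x^{2} - 3 x^{3}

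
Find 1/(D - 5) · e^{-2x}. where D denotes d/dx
- \frac{e^{- 2 x}}{7}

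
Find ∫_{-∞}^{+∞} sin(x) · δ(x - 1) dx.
\sin{\left(1 \right)}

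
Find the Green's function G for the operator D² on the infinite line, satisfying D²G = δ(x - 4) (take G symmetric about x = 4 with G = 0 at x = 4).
\frac{|x - 4|}{2}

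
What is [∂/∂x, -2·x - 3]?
-2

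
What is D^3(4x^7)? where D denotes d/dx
840 x^{4}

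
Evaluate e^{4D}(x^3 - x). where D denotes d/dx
x^{3} + 12 x^{2} + 47 x + 60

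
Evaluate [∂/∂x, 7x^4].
28 x^{3}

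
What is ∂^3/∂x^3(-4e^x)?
- 4 e^{x}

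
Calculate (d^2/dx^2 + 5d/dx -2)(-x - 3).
2 x + 1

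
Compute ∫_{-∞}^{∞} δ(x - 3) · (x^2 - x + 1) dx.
7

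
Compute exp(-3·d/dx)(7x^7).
7 x^{7} - 147 x^{6} + 1323 x^{5} - 6615 x^{4} + 19845 x^{3} - 35721 x^{2} + 35721 x - 15309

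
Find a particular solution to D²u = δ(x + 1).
\frac{|x + 1|}{2}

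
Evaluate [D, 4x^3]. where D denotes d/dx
12 x^{2}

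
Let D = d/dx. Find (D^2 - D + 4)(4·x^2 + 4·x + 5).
16 x^{2} + 8 x + 24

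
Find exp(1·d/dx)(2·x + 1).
2 x + 3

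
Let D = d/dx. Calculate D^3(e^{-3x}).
- 27 e^{- 3 x}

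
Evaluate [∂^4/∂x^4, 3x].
12\frac{d^{3}}{dx^{3}}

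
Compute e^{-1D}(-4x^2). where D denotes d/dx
- 4 x^{2} + 8 x - 4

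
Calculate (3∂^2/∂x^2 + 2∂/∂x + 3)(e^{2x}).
19 e^{2 x}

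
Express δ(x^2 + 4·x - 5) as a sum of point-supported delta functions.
\frac{\delta(x - 1) + \delta(x + 5)}{6}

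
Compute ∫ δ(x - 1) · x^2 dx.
1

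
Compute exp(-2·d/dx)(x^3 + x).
x^{3} - 6 x^{2} + 13 x - 10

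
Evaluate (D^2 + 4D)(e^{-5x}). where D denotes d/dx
5 e^{- 5 x}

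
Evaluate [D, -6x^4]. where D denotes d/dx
- 24 x^{3}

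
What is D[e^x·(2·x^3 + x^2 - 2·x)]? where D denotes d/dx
\left(2 x^{3} + 7 x^{2} - 2\right) e^{x}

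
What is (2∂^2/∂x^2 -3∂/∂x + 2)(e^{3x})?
11 e^{3 x}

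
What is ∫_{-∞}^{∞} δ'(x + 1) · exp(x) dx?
- \frac{1}{e}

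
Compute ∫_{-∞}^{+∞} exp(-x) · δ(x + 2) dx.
e^{2}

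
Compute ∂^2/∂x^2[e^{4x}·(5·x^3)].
10 x \left(8 x^{2} + 12 x + 3\right) e^{4 x}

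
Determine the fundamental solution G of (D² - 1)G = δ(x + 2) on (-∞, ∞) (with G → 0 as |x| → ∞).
-\frac{e^{-|x + 2|}}{2}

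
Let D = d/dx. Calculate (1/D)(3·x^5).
\frac{x^{6}}{2}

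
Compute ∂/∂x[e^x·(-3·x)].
3 \left(- x - 1\right) e^{x}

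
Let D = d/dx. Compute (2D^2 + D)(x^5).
5 x^{3} \left(x + 8\right)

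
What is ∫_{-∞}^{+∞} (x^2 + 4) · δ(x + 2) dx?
8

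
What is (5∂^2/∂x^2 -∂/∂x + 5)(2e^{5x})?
250 e^{5 x}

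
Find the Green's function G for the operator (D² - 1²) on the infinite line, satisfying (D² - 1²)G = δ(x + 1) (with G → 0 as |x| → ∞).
-\frac{e^{-|x + 1|}}{2}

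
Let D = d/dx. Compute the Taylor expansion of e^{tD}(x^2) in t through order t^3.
t^{2} + 2 t x + x^{2}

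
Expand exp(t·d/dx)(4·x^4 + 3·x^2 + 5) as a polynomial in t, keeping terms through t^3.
16 t^{3} x + t^{2} \left(24 x^{2} + 3\right) + 2 t x \left(8 x^{2} + 3\right) + 4 x^{4} + 3 x^{2} + 5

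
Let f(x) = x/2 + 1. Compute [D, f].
\frac{1}{2}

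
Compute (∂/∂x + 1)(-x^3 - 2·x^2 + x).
- x^{3} - 5 x^{2} - 3 x + 1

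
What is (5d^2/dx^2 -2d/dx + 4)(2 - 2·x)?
12 - 8 x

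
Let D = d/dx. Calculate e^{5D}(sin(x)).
\sin{\left(x + 5 \right)}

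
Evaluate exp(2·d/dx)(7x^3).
7 x^{3} + 42 x^{2} + 84 x + 56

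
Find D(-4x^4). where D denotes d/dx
- 16 x^{3}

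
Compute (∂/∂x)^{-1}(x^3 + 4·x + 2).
\frac{x^{4}}{4} + 2 x^{2} + 2 x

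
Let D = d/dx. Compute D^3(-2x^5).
- 120 x^{2}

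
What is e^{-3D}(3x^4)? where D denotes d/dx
3 x^{4} - 36 x^{3} + 162 x^{2} - 324 x + 243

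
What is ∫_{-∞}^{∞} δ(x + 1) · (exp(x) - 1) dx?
-1 + e^{-1}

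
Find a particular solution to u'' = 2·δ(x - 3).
|x - 3|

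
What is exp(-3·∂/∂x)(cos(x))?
\cos{\left(x - 3 \right)}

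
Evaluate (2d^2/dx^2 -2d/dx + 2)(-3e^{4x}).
- 78 e^{4 x}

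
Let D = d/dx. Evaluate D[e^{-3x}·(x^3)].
3 x^{2} \left(1 - x\right) e^{- 3 x}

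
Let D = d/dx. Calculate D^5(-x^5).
-120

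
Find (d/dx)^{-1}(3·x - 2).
\frac{3 x^{2}}{2} - 2 x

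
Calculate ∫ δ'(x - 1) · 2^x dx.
- \log{\left(4 \right)}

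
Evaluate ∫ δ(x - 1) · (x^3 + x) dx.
2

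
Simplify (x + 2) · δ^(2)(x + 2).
-2\delta'(x + 2)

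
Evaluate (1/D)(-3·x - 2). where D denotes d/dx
- \frac{3 x^{2}}{2} - 2 x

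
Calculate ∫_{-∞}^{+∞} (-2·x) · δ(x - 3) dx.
-6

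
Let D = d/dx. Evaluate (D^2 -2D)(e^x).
- e^{x}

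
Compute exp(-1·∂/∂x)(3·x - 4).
3 x - 7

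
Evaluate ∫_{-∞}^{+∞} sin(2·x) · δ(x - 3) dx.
\sin{\left(6 \right)}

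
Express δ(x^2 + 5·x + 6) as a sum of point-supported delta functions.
\frac{\delta(x + 2) + \delta(x + 3)}{1}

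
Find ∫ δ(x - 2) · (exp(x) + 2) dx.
2 + e^{2}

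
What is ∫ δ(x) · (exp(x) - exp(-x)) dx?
0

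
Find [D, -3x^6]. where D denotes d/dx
- 18 x^{5}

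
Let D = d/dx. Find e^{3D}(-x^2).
- x^{2} - 6 x - 9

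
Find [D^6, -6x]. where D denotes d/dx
-36D^{5}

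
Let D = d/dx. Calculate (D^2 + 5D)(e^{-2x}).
- 6 e^{- 2 x}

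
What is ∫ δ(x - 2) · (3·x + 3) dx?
9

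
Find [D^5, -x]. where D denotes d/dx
-5D^{4}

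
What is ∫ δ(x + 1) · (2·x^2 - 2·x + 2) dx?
6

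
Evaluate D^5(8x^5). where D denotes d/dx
960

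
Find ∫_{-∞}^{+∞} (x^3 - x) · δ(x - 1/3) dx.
- \frac{8}{27}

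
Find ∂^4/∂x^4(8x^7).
6720 x^{3}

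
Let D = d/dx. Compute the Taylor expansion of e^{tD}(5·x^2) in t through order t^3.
5 t^{2} + 10 t x + 5 x^{2}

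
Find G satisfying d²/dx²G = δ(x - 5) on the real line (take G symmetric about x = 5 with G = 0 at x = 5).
\frac{|x - 5|}{2}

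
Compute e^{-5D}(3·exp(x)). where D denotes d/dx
3 e^{x - 5}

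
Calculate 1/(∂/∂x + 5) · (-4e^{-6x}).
4 e^{- 6 x}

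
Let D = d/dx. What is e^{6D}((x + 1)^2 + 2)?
x^{2} + 14 x + 51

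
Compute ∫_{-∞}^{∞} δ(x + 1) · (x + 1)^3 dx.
0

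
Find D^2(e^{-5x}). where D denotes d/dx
25 e^{- 5 x}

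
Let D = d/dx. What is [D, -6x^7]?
- 42 x^{6}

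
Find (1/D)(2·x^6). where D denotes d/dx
\frac{2 x^{7}}{7}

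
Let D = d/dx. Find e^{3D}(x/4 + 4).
\frac{x}{4} + \frac{19}{4}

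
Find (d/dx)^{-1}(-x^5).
- \frac{x^{6}}{6}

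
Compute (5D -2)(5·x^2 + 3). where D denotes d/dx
- 10 x^{2} + 50 x - 6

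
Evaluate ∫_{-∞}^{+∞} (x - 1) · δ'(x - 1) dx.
-1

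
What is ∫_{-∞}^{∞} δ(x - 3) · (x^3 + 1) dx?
28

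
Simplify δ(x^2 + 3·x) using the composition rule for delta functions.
\frac{\delta(x + 3) + \delta(x)}{3}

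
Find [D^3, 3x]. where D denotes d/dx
9D^{2}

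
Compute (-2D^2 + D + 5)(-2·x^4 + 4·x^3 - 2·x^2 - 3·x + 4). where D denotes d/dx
- 10 x^{4} + 12 x^{3} + 50 x^{2} - 67 x + 25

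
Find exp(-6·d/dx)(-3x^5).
- 3 x^{5} + 90 x^{4} - 1080 x^{3} + 6480 x^{2} - 19440 x + 23328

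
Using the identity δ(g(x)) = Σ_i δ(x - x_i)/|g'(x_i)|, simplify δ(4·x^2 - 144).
\frac{\delta(x - 6) + \delta(x + 6)}{48}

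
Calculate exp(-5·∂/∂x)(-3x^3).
- 3 x^{3} + 45 x^{2} - 225 x + 375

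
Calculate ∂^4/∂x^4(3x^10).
15120 x^{6}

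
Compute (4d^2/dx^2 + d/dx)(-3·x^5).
15 x^{3} \left(- x - 16\right)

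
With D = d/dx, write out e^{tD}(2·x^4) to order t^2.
2 x^{2} \left(6 t^{2} + 4 t x + x^{2}\right)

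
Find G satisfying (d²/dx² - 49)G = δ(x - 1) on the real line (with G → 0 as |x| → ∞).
-\frac{e^{-7|x - 1|}}{14}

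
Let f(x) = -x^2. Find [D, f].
- 2 x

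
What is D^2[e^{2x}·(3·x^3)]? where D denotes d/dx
6 x \left(2 x^{2} + 6 x + 3\right) e^{2 x}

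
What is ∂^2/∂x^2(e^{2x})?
4 e^{2 x}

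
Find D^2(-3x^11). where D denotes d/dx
- 330 x^{9}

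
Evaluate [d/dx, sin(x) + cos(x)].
- \sin{\left(x \right)} + \cos{\left(x \right)}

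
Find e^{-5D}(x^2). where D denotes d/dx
x^{2} - 10 x + 25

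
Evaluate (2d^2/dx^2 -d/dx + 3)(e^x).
4 e^{x}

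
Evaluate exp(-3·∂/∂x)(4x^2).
4 x^{2} - 24 x + 36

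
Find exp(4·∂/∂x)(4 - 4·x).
- 4 x - 12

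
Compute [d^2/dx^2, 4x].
8\frac{d}{dx}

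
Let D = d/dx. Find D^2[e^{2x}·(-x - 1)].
4 \left(- x - 2\right) e^{2 x}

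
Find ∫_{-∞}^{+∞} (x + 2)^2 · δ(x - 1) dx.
9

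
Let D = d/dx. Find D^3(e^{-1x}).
- e^{- x}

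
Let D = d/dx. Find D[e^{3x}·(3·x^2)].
3 x \left(3 x + 2\right) e^{3 x}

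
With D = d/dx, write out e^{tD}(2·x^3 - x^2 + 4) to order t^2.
t^{2} \left(6 x - 1\right) + 2 t x \left(3 x - 1\right) + 2 x^{3} - x^{2} + 4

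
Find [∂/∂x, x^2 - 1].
2 x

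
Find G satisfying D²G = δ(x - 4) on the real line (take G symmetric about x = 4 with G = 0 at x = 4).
\frac{|x - 4|}{2}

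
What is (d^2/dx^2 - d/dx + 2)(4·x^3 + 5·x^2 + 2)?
8 x^{3} - 2 x^{2} + 14 x + 14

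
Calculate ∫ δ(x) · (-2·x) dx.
0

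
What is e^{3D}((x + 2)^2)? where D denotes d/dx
x^{2} + 10 x + 25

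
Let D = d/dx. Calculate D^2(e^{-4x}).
16 e^{- 4 x}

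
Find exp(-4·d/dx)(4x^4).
4 x^{4} - 64 x^{3} + 384 x^{2} - 1024 x + 1024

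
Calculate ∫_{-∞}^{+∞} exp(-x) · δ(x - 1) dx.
e^{-1}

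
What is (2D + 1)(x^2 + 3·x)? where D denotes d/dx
x^{2} + 7 x + 6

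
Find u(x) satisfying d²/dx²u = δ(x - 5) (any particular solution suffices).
\frac{|x - 5|}{2}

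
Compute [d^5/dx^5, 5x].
25\frac{d^{4}}{dx^{4}}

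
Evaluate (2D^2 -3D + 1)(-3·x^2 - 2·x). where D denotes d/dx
- 3 x^{2} + 16 x - 6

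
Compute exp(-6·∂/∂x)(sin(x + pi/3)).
\sin{\left(x - 6 + \frac{\pi}{3} \right)}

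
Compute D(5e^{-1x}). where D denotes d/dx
- 5 e^{- x}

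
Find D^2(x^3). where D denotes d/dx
6 x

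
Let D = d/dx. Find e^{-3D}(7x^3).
7 x^{3} - 63 x^{2} + 189 x - 189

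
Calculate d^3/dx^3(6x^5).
360 x^{2}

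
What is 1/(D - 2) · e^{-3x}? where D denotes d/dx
- \frac{e^{- 3 x}}{5}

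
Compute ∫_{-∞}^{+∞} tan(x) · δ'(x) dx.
-1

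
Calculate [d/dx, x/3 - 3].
\frac{1}{3}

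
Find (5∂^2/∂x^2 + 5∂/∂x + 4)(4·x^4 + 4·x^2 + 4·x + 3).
16 x^{4} + 80 x^{3} + 256 x^{2} + 56 x + 72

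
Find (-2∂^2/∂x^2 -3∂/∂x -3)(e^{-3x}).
- 12 e^{- 3 x}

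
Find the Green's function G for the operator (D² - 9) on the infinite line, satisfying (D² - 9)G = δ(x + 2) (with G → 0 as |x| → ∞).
-\frac{e^{-3|x + 2|}}{6}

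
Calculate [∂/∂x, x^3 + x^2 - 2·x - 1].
3 x^{2} + 2 x - 2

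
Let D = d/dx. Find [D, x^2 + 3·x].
2 x + 3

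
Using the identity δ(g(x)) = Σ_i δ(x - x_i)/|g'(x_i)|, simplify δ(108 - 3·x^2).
\frac{\delta(x - 6) + \delta(x + 6)}{36}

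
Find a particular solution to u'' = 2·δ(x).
|x|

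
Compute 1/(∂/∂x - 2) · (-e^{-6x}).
\frac{e^{- 6 x}}{8}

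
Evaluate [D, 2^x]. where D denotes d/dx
2^{x} \log{\left(2 \right)}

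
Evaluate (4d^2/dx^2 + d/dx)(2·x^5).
10 x^{3} \left(x + 16\right)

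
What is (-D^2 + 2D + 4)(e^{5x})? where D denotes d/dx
- 11 e^{5 x}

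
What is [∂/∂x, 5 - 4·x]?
-4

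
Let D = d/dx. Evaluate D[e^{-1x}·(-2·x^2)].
2 x \left(x - 2\right) e^{- x}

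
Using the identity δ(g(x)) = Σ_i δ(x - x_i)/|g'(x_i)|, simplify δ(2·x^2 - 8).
\frac{\delta(x - 2) + \delta(x + 2)}{8}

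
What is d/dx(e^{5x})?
5 e^{5 x}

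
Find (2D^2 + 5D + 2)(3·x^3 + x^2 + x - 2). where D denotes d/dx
6 x^{3} + 47 x^{2} + 48 x + 5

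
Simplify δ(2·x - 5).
\frac{\delta(x - 5/2)}{2}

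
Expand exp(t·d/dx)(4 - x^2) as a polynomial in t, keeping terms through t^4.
- t^{2} - 2 t x - x^{2} + 4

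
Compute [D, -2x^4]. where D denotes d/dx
- 8 x^{3}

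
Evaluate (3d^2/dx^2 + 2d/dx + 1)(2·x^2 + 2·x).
2 x^{2} + 10 x + 16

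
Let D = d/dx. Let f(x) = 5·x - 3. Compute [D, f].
5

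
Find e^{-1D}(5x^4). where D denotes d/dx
5 x^{4} - 20 x^{3} + 30 x^{2} - 20 x + 5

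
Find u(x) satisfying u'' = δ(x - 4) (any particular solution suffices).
\frac{|x - 4|}{2}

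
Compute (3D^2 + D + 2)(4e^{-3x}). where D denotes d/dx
104 e^{- 3 x}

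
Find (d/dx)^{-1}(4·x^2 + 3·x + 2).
\frac{4 x^{3}}{3} + \frac{3 x^{2}}{2} + 2 x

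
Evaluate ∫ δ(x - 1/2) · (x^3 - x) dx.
- \frac{3}{8}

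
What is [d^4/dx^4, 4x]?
16\frac{d^{3}}{dx^{3}}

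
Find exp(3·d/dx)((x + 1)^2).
x^{2} + 8 x + 16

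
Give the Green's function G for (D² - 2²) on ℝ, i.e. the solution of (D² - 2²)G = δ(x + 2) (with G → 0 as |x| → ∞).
-\frac{e^{-2|x + 2|}}{4}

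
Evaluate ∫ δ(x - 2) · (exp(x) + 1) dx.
1 + e^{2}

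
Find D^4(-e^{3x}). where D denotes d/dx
- 81 e^{3 x}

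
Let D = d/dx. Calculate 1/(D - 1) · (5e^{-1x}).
- \frac{5 e^{- x}}{2}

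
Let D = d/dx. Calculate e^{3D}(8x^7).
8 x^{7} + 168 x^{6} + 1512 x^{5} + 7560 x^{4} + 22680 x^{3} + 40824 x^{2} + 40824 x + 17496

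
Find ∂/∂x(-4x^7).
- 28 x^{6}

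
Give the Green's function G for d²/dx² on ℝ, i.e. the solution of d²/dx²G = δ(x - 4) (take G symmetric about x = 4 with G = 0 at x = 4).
\frac{|x - 4|}{2}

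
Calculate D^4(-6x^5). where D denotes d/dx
- 720 x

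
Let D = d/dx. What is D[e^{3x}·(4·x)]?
\left(12 x + 4\right) e^{3 x}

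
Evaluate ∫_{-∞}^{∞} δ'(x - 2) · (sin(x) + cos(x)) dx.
- \cos{\left(2 \right)} + \sin{\left(2 \right)}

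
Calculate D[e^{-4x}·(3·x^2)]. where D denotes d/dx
6 x \left(1 - 2 x\right) e^{- 4 x}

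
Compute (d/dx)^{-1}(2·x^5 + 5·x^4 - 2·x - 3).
\frac{x^{6}}{3} + x^{5} - x^{2} - 3 x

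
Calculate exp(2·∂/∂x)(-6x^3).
- 6 x^{3} - 36 x^{2} - 72 x - 48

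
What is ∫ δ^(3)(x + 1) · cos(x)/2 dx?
\frac{\sin{\left(1 \right)}}{2}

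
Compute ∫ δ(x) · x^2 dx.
0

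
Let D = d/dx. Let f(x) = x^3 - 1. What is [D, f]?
3 x^{2}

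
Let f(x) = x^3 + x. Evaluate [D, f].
3 x^{2} + 1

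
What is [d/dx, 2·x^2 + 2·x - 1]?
4 x + 2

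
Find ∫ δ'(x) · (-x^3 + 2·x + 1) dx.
-2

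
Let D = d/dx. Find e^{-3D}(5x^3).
5 x^{3} - 45 x^{2} + 135 x - 135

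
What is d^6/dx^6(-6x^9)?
- 362880 x^{3}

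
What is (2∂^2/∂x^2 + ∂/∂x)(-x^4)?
4 x^{2} \left(- x - 6\right)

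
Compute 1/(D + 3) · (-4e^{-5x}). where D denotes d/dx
2 e^{- 5 x}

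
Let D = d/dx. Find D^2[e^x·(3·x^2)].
3 \left(x^{2} + 4 x + 2\right) e^{x}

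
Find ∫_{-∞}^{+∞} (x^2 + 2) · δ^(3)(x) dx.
0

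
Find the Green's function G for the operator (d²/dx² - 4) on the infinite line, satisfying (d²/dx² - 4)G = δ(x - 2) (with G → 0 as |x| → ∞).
-\frac{e^{-2|x - 2|}}{4}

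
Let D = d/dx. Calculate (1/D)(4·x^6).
\frac{4 x^{7}}{7}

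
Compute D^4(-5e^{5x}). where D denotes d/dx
- 3125 e^{5 x}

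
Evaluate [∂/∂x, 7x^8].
56 x^{7}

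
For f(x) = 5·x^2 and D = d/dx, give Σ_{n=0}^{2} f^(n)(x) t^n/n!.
5 t^{2} + 10 t x + 5 x^{2}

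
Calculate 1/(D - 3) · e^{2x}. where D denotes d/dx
- e^{2 x}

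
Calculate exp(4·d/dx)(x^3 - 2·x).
x^{3} + 12 x^{2} + 46 x + 56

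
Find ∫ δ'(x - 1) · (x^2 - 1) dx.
-2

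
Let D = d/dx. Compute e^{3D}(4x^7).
4 x^{7} + 84 x^{6} + 756 x^{5} + 3780 x^{4} + 11340 x^{3} + 20412 x^{2} + 20412 x + 8748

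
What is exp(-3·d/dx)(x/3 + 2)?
\frac{x}{3} + 1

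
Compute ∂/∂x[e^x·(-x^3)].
x^{2} \left(- x - 3\right) e^{x}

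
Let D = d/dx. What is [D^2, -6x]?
-12D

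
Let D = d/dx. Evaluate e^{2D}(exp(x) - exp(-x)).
2 \sinh{\left(x + 2 \right)}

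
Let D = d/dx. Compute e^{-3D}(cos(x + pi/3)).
\cos{\left(x - 3 + \frac{\pi}{3} \right)}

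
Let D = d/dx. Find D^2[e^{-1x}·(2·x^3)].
2 x \left(x^{2} - 6 x + 6\right) e^{- x}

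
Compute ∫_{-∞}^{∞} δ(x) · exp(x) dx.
1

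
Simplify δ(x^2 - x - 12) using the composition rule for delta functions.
\frac{\delta(x + 3) + \delta(x - 4)}{7}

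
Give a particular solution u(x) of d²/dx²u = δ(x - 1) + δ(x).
\frac{|x - 1|}{2} + \frac{|x|}{2}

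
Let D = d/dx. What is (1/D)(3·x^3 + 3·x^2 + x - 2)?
\frac{3 x^{4}}{4} + x^{3} + \frac{x^{2}}{2} - 2 x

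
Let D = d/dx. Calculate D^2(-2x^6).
- 60 x^{4}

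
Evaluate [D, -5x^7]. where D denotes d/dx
- 35 x^{6}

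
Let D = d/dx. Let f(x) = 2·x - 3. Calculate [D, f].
2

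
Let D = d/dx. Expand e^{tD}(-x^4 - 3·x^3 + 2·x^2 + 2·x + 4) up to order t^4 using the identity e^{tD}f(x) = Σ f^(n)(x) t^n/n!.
- t^{4} - t^{3} \left(4 x + 3\right) - t^{2} \left(6 x^{2} + 9 x - 2\right) - t \left(4 x^{3} + 9 x^{2} - 4 x - 2\right) - x^{4} - 3 x^{3} + 2 x^{2} + 2 x + 4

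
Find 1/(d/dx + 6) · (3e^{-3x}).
e^{- 3 x}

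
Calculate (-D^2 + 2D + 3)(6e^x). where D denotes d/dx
24 e^{x}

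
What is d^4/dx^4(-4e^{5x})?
- 2500 e^{5 x}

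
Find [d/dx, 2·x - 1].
2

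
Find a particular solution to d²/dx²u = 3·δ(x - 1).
\frac{3|x - 1|}{2}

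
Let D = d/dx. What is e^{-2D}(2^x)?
2^{x - 2}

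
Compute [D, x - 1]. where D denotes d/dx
1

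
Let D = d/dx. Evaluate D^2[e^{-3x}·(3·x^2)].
3 \left(9 x^{2} - 12 x + 2\right) e^{- 3 x}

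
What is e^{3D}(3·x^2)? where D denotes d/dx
3 x^{2} + 18 x + 27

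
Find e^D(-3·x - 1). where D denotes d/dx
- 3 x - 4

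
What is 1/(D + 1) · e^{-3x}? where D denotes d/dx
- \frac{e^{- 3 x}}{2}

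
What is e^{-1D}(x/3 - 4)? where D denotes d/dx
\frac{x}{3} - \frac{13}{3}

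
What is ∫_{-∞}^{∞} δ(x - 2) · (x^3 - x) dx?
6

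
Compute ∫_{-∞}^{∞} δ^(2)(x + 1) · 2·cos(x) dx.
- 2 \cos{\left(1 \right)}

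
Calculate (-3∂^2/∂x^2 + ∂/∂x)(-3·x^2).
18 - 6 x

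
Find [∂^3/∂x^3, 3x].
9\frac{d^{2}}{dx^{2}}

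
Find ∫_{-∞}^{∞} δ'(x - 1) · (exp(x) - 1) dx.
- e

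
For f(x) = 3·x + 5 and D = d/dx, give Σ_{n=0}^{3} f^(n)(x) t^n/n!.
3 t + 3 x + 5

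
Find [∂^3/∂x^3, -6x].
-18\frac{d^{2}}{dx^{2}}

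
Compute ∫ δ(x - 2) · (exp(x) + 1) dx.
1 + e^{2}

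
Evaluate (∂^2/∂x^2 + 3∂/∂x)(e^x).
4 e^{x}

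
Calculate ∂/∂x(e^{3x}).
3 e^{3 x}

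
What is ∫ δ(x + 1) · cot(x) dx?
- \cot{\left(1 \right)}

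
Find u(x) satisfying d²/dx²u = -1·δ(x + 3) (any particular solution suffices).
-\frac{|x + 3|}{2}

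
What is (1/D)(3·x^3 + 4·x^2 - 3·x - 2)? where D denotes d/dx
\frac{3 x^{4}}{4} + \frac{4 x^{3}}{3} - \frac{3 x^{2}}{2} - 2 x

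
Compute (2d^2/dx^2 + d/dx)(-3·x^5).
15 x^{3} \left(- x - 8\right)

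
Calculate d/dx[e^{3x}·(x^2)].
x \left(3 x + 2\right) e^{3 x}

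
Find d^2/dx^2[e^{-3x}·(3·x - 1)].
27 \left(x - 1\right) e^{- 3 x}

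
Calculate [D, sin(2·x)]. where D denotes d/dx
2 \cos{\left(2 x \right)}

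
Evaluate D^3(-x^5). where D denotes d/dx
- 60 x^{2}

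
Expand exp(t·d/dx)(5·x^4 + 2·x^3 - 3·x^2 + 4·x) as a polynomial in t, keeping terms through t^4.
5 t^{4} + t^{3} \left(20 x + 2\right) + t^{2} \left(30 x^{2} + 6 x - 3\right) + 2 t \left(10 x^{3} + 3 x^{2} - 3 x + 2\right) + 5 x^{4} + 2 x^{3} - 3 x^{2} + 4 x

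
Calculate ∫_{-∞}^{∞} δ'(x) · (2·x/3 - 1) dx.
- \frac{2}{3}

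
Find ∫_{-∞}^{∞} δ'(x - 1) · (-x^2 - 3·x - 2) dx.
5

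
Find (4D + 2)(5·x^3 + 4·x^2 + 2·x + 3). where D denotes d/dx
10 x^{3} + 68 x^{2} + 36 x + 14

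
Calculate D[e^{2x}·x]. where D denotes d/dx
\left(2 x + 1\right) e^{2 x}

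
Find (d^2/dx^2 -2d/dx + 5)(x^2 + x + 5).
5 x^{2} + x + 25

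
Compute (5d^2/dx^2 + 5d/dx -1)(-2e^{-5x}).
- 198 e^{- 5 x}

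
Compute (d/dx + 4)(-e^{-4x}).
0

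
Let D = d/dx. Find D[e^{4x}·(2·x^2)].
4 x \left(2 x + 1\right) e^{4 x}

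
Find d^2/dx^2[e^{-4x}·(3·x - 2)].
8 \left(6 x - 7\right) e^{- 4 x}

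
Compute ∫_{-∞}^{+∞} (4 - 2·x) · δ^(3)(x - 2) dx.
0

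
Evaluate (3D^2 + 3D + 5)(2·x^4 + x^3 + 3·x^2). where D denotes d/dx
10 x^{4} + 29 x^{3} + 96 x^{2} + 36 x + 18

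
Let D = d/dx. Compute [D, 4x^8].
32 x^{7}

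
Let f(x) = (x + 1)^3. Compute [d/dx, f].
3 \left(x + 1\right)^{2}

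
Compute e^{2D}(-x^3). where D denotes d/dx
- x^{3} - 6 x^{2} - 12 x - 8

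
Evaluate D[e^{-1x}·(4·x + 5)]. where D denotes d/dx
\left(- 4 x - 1\right) e^{- x}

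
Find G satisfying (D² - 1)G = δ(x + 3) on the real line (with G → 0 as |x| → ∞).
-\frac{e^{-|x + 3|}}{2}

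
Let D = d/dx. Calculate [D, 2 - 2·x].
-2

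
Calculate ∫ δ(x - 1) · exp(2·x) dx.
e^{2}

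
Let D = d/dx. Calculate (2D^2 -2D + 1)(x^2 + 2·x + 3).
x^{2} - 2 x + 3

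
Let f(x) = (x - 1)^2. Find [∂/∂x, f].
2 x - 2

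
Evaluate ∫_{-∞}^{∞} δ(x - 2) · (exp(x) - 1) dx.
-1 + e^{2}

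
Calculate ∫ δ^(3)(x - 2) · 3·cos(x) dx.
- 3 \sin{\left(2 \right)}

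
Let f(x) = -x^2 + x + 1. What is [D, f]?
1 - 2 x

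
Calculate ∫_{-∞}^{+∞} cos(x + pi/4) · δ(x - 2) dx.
\cos{\left(\frac{\pi}{4} + 2 \right)}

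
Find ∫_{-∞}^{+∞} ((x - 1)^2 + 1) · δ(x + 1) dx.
5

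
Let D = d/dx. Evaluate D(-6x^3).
- 18 x^{2}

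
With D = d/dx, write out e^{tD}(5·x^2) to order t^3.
5 t^{2} + 10 t x + 5 x^{2}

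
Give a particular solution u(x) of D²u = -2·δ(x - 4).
-|x - 4|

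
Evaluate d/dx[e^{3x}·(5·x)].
\left(15 x + 5\right) e^{3 x}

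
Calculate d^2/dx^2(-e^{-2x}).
- 4 e^{- 2 x}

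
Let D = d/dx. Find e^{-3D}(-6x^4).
- 6 x^{4} + 72 x^{3} - 324 x^{2} + 648 x - 486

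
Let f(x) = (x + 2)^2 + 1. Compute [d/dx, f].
2 x + 4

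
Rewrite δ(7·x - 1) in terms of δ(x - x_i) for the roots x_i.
\frac{\delta(x - 1/7)}{7}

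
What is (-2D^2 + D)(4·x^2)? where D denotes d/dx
8 x - 16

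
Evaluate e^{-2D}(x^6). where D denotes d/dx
x^{6} - 12 x^{5} + 60 x^{4} - 160 x^{3} + 240 x^{2} - 192 x + 64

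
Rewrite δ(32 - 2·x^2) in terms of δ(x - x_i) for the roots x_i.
\frac{\delta(x - 4) + \delta(x + 4)}{16}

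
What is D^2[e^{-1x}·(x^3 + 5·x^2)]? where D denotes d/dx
\left(x^{3} - x^{2} - 14 x + 10\right) e^{- x}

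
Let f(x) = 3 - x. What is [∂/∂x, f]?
-1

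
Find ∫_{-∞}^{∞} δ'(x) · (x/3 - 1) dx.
- \frac{1}{3}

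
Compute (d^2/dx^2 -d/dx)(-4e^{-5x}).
- 120 e^{- 5 x}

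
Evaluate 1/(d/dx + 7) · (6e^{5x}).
\frac{e^{5 x}}{2}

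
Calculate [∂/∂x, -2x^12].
- 24 x^{11}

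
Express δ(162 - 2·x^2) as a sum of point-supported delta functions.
\frac{\delta(x - 9) + \delta(x + 9)}{36}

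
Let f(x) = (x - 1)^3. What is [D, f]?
3 \left(x - 1\right)^{2}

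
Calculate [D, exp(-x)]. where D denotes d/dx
- e^{- x}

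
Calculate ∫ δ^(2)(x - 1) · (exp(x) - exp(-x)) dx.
2 \sinh{\left(1 \right)}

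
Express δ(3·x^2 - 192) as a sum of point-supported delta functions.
\frac{\delta(x - 8) + \delta(x + 8)}{48}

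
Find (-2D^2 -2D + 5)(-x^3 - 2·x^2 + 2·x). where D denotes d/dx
- 5 x^{3} - 4 x^{2} + 30 x + 4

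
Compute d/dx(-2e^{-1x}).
2 e^{- x}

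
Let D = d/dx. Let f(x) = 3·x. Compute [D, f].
3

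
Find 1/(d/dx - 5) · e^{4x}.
- e^{4 x}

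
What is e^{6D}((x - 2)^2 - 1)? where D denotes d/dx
x^{2} + 8 x + 15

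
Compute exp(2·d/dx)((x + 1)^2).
x^{2} + 6 x + 9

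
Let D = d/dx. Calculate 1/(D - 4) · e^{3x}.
- e^{3 x}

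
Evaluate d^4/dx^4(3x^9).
9072 x^{5}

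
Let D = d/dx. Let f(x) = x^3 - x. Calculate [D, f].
3 x^{2} - 1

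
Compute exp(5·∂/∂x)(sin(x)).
\sin{\left(x + 5 \right)}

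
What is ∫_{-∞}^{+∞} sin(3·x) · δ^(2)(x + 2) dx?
9 \sin{\left(6 \right)}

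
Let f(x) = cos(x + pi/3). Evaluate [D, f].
- \sin{\left(x + \frac{\pi}{3} \right)}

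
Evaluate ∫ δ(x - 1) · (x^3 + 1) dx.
2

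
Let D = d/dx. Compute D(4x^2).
8 x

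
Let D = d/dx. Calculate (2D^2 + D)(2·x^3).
6 x \left(x + 4\right)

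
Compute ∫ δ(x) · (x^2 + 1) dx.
1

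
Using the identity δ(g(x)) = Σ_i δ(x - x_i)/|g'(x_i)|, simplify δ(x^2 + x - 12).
\frac{\delta(x - 3) + \delta(x + 4)}{7}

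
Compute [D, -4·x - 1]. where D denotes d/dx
-4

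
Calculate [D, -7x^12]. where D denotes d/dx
- 84 x^{11}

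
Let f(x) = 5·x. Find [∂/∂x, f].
5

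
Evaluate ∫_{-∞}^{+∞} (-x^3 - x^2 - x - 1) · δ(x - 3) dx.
-40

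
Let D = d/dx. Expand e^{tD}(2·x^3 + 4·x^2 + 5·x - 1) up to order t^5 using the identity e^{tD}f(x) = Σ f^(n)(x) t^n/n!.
2 t^{3} + t^{2} \left(6 x + 4\right) + t \left(6 x^{2} + 8 x + 5\right) + 2 x^{3} + 4 x^{2} + 5 x - 1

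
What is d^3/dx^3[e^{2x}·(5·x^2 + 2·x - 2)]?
\left(40 x^{2} + 136 x + 68\right) e^{2 x}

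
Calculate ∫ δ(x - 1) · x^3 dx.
1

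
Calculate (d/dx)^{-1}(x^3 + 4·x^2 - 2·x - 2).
\frac{x^{4}}{4} + \frac{4 x^{3}}{3} - x^{2} - 2 x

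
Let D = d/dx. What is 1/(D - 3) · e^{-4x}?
- \frac{e^{- 4 x}}{7}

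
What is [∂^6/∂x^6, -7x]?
-42\frac{d^{5}}{dx^{5}}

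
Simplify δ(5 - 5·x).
\frac{\delta(x - 1)}{5}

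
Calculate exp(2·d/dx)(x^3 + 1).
x^{3} + 6 x^{2} + 12 x + 9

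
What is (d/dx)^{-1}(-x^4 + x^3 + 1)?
- \frac{x^{5}}{5} + \frac{x^{4}}{4} + x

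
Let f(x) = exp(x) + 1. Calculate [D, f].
e^{x}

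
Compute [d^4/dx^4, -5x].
-20\frac{d^{3}}{dx^{3}}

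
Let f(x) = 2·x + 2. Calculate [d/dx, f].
2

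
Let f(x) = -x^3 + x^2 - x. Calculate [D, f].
- 3 x^{2} + 2 x - 1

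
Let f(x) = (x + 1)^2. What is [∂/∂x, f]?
2 x + 2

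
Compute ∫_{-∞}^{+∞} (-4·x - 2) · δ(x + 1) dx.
2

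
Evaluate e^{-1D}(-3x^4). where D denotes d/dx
- 3 x^{4} + 12 x^{3} - 18 x^{2} + 12 x - 3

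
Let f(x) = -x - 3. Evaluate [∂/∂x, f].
-1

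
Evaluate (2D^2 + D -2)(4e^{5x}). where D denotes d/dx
212 e^{5 x}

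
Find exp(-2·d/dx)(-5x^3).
- 5 x^{3} + 30 x^{2} - 60 x + 40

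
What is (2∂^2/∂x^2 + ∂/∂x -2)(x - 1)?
3 - 2 x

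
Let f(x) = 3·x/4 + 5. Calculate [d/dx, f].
\frac{3}{4}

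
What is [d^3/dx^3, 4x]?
12\frac{d^{2}}{dx^{2}}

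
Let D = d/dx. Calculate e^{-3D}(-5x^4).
- 5 x^{4} + 60 x^{3} - 270 x^{2} + 540 x - 405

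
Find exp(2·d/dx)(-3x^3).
- 3 x^{3} - 18 x^{2} - 36 x - 24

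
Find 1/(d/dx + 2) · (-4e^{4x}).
- \frac{2 e^{4 x}}{3}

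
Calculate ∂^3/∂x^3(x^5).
60 x^{2}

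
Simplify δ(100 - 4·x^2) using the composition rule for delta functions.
\frac{\delta(x - 5) + \delta(x + 5)}{40}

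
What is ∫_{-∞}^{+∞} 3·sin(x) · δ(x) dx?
0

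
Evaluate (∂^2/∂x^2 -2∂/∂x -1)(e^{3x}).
2 e^{3 x}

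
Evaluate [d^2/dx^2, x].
2\frac{d}{dx}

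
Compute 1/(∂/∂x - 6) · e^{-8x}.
- \frac{e^{- 8 x}}{14}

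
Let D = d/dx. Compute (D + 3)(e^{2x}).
5 e^{2 x}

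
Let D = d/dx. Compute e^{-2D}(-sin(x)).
- \sin{\left(x - 2 \right)}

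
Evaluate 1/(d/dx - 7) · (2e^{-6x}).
- \frac{2 e^{- 6 x}}{13}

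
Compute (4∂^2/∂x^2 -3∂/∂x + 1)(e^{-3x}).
46 e^{- 3 x}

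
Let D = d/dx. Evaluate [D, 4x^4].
16 x^{3}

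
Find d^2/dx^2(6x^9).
432 x^{7}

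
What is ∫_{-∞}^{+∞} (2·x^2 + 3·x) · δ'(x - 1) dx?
-7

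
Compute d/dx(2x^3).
6 x^{2}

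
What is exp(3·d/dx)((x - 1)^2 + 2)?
x^{2} + 4 x + 6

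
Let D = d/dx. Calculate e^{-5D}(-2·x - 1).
9 - 2 x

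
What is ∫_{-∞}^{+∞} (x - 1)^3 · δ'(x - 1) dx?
0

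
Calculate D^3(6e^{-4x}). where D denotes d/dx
- 384 e^{- 4 x}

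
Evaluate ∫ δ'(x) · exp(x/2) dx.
- \frac{1}{2}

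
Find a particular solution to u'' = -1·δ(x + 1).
-\frac{|x + 1|}{2}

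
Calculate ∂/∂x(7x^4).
28 x^{3}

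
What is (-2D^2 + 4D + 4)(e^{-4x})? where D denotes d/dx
- 44 e^{- 4 x}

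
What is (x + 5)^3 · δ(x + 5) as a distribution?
0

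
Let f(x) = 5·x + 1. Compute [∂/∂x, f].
5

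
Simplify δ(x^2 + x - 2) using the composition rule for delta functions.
\frac{\delta(x + 2) + \delta(x - 1)}{3}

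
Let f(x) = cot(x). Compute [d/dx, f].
- \frac{1}{\sin^{2}{\left(x \right)}}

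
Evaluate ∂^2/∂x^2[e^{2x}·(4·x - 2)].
\left(16 x + 8\right) e^{2 x}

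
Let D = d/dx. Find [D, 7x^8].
56 x^{7}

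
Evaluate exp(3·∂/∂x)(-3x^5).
- 3 x^{5} - 45 x^{4} - 270 x^{3} - 810 x^{2} - 1215 x - 729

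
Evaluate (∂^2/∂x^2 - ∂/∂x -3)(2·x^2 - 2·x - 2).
- 6 x^{2} + 2 x + 12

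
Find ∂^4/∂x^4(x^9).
3024 x^{5}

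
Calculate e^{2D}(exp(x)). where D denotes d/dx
e^{x + 2}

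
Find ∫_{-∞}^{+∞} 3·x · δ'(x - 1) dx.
-3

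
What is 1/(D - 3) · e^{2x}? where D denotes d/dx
- e^{2 x}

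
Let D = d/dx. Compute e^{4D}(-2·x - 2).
- 2 x - 10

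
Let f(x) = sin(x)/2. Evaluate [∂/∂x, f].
\frac{\cos{\left(x \right)}}{2}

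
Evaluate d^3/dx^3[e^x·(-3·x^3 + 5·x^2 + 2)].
\left(- 3 x^{3} - 22 x^{2} - 24 x + 14\right) e^{x}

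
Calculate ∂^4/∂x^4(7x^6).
2520 x^{2}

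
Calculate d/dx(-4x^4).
- 16 x^{3}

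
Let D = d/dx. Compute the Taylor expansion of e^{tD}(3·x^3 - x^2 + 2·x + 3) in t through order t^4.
3 t^{3} + t^{2} \left(9 x - 1\right) + t \left(9 x^{2} - 2 x + 2\right) + 3 x^{3} - x^{2} + 2 x + 3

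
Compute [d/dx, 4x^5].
20 x^{4}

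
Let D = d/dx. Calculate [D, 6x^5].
30 x^{4}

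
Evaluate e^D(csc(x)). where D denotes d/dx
\csc{\left(x + 1 \right)}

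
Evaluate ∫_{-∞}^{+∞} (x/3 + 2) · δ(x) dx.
2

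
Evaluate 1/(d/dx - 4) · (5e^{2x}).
- \frac{5 e^{2 x}}{2}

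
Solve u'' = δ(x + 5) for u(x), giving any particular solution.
\frac{|x + 5|}{2}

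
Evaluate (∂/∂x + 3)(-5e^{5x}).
- 40 e^{5 x}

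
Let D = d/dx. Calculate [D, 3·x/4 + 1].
\frac{3}{4}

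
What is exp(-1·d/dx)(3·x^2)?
3 x^{2} - 6 x + 3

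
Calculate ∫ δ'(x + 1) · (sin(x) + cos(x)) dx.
- \sin{\left(1 \right)} - \cos{\left(1 \right)}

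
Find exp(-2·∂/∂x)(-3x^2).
- 3 x^{2} + 12 x - 12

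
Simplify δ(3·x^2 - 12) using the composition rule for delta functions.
\frac{\delta(x - 2) + \delta(x + 2)}{12}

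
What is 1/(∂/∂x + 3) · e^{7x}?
\frac{e^{7 x}}{10}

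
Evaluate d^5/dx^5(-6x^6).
- 4320 x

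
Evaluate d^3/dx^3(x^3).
6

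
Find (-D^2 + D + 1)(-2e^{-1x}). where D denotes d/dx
2 e^{- x}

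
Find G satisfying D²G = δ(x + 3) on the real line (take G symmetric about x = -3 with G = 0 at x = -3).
\frac{|x + 3|}{2}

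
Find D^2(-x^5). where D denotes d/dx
- 20 x^{3}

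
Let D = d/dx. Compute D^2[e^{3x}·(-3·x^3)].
- 9 x \left(3 x^{2} + 6 x + 2\right) e^{3 x}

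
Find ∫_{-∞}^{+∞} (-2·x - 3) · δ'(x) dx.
2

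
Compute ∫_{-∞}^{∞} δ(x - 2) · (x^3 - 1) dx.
7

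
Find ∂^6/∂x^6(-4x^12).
- 2661120 x^{6}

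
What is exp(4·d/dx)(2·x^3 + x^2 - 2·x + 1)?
2 x^{3} + 25 x^{2} + 102 x + 137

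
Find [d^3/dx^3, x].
3\frac{d^{2}}{dx^{2}}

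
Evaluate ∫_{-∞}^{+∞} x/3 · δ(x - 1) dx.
\frac{1}{3}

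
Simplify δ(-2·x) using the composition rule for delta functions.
\frac{\delta(x)}{2}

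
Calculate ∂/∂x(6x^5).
30 x^{4}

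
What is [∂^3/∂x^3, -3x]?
-9\frac{d^{2}}{dx^{2}}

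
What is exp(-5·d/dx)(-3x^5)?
- 3 x^{5} + 75 x^{4} - 750 x^{3} + 3750 x^{2} - 9375 x + 9375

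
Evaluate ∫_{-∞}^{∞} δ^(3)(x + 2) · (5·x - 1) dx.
0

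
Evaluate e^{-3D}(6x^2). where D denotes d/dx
6 x^{2} - 36 x + 54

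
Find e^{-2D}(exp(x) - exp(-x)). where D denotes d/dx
- e^{2 - x} + e^{x - 2}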